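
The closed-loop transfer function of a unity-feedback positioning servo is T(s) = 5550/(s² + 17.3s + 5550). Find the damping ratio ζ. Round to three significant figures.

Matching coefficients with s² + 2ζω_n s + ω_n² gives ω_n² = 5550 ⇒ ω_n = 74.5 rad/s, and ζ = 17.3/(2ω_n) = 0.116.

ζ ≈ 0.116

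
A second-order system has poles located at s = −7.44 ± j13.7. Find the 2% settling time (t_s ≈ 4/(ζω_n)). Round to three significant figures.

For poles at −σ ± jω_d, ζω_n = σ = 7.44, so t_s ≈ 4/σ = 0.538 s.

t_s ≈ 0.538 s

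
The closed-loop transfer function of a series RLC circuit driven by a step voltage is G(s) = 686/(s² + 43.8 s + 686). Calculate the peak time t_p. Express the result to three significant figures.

ω_n = √686 = 26.2 rad/s; ζ = 43.8/(2·26.2) = 0.836.
ω_d = ω_n√(1−ζ²) = 14.4 rad/s. Then t_p = π/ω_d = 0.219 s.

t_p ≈ 0.219 s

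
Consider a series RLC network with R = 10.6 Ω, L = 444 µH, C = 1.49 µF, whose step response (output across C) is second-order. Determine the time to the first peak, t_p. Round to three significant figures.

t_p ≈ 0.0000849 s

For a series RLC circuit (capacitor voltage as output), ω_n = 1/√(LC) = 1/√(444 µH · 1.49 µF) = 38900 rad/s.
ζ = (R/2)·√(C/L) = (10.6/2)·√(1.49 µF/444 µH) = 0.307.
ω_d = 38900·√(1 − 0.307²) = 37000 rad/s. t_p = π/ω_d = 0.0000849 s.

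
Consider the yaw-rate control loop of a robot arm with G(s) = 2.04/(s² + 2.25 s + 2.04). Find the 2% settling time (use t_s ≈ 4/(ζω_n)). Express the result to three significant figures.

ω_n = √2.04 = 1.43 rad/s; ζ = 2.25/(2·1.43) = 0.788.
t_s ≈ 4/(ζω_n) = 4/(0.788·1.43) = 3.56 s.

t_s ≈ 3.56 s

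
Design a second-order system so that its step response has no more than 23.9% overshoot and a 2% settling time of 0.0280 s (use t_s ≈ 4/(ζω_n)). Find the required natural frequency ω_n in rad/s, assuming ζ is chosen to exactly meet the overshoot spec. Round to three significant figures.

Inverting the overshoot relation: ζ = |ln 0.239|/√(π² + ln²0.239) = 0.415.
Then ω_n = 4/(ζ t_s) = 4/(0.415 × 0.0280) = 345 rad/s.

ω_n ≈ 345 rad/s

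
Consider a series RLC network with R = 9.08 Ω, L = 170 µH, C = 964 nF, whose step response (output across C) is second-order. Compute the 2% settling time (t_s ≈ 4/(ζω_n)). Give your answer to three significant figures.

t_s ≈ 0.000150 s

For a series RLC circuit (capacitor voltage as output), ω_n = 1/√(LC) = 1/√(170 µH · 964 nF) = 78100 rad/s.
ζ = (R/2)·√(C/L) = (9.08/2)·√(964 nF/170 µH) = 0.342.
t_s ≈ 4/(ζω_n) = 0.000150 s.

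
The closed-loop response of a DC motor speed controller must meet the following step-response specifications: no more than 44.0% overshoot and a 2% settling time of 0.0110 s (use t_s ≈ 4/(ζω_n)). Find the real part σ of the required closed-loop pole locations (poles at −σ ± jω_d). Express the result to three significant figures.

The settling-time spec alone fixes σ = ζω_n = 4/t_s = 4/0.0110 = 364.
(Overshoot then fixes ζ = 0.253 and hence ω_d = σ·√(1−ζ²)/ζ = 1390 rad/s.)

σ ≈ 364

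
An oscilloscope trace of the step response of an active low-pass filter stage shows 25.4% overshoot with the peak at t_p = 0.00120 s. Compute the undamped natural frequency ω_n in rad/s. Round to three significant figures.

The overshoot fixes ζ = −ln(OS)/√(π²+ln²(OS)) = 0.400.
From t_p = π/ω_d, ω_d = π/0.00120 = 2620 rad/s, so ω_n = ω_d/√(1−ζ²) = 2860 rad/s.

ω_n ≈ 2860 rad/s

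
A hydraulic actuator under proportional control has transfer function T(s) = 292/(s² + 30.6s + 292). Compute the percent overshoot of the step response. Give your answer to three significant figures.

ω_n = √292 = 17.1 rad/s; ζ = 30.6/(2·17.1) = 0.895.
%OS = 100 e^{−πζ/√(1−ζ²)} with ζ = 0.895 gives 0.181%.

%OS ≈ 0.181%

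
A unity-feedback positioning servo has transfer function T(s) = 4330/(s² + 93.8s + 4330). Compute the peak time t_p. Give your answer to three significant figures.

t_p ≈ 0.0681 s

Matching coefficients with s² + 2ζω_n s + ω_n² gives ω_n² = 4330 ⇒ ω_n = 65.8 rad/s, and ζ = 93.8/(2ω_n) = 0.713.
ω_d = 65.8·√(1 − 0.713²) = 46.2 rad/s. Then t_p = π/ω_d = 0.0681 s.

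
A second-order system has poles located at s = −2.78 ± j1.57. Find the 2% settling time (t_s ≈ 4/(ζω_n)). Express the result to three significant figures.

t_s ≈ 1.44 s

For poles at −σ ± jω_d, ζω_n = σ = 2.78, so t_s ≈ 4/σ = 1.44 s.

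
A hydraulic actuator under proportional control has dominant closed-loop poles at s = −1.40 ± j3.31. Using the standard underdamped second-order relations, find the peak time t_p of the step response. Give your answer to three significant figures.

t_p = π/ω_d with ω_d = 3.31 (the imaginary part), so t_p = 0.949 s.

t_p ≈ 0.949 s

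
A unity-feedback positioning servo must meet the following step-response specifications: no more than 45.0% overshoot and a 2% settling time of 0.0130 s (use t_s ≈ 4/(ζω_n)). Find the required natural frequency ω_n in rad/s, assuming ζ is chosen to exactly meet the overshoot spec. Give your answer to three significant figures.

From %OS = 100·exp(−πζ/√(1−ζ²)), invert to get ζ = −ln(OS)/√(π² + ln²(OS)) with OS = 0.450.
−ln 0.450 = 0.7985, so ζ = 0.7985/√(π² + 0.6376) = 0.246.
Then ω_n = 4/(ζ t_s) = 4/(0.246 × 0.0130) = 1250 rad/s.

ω_n ≈ 1250 rad/s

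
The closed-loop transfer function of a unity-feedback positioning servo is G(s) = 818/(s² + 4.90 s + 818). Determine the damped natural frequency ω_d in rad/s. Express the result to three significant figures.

ω_d ≈ 28.5 rad/s

ω_n = √818 = 28.6 rad/s; ζ = 4.90/(2·28.6) = 0.0857.
ω_d = ω_n√(1−ζ²) = 28.5 rad/s.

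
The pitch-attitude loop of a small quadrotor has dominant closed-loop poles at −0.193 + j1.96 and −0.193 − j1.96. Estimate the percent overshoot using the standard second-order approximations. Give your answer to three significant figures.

With σ = 0.193, ω_d = 1.96: ω_n = √(σ²+ω_d²) = 1.97 rad/s, ζ = σ/ω_n = 0.0980.
Overshoot: exp(−π·0.0980/√(1−0.0980²)) = 0.734, i.e. 73.4%.

%OS ≈ 73.4%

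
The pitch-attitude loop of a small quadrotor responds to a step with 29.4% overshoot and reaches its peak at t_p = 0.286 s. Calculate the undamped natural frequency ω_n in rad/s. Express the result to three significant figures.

ω_n ≈ 11.8 rad/s

The overshoot fixes ζ = −ln(OS)/√(π²+ln²(OS)) = 0.363.
From t_p = π/ω_d, ω_d = π/0.286 = 11.0 rad/s, so ω_n = ω_d/√(1−ζ²) = 11.8 rad/s.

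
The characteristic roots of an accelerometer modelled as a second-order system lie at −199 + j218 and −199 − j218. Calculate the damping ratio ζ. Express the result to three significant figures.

ζ ≈ 0.674

With σ = 199, ω_d = 218: ω_n = √(σ²+ω_d²) = 295 rad/s, ζ = σ/ω_n = 0.674.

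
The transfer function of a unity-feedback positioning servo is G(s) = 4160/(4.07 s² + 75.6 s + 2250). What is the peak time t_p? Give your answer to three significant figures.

t_p ≈ 0.145 s

Dividing through by 4.07: denominator becomes s² + 18.57 s + 552.8.
So ω_n = √552.8 = 23.5 rad/s and ζ = 18.57/(2·23.5) = 0.395.
ω_d = ω_n√(1−ζ²) = 21.6 rad/s. t_p = π/ω_d = 0.145 s.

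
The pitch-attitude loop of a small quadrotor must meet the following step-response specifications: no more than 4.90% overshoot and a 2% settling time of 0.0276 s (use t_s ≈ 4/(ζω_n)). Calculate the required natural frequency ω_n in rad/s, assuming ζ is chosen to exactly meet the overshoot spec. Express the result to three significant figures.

ω_n ≈ 209 rad/s

From %OS = 100·exp(−πζ/√(1−ζ²)), invert to get ζ = −ln(OS)/√(π² + ln²(OS)) with OS = 0.0490.
−ln 0.0490 = 3.016, so ζ = 3.016/√(π² + 9.096) = 0.693.
From t_s ≈ 4/(ζω_n): ω_n = 4/(ζ·t_s) = 4/(0.693·0.0276) = 209 rad/s.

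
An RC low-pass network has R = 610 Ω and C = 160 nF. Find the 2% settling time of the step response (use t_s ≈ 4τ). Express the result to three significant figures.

t_s ≈ 0.000390 s

τ = RC = 610 × 160 nF = 0.0000976 s.
t_s ≈ 4τ = 0.000390 s.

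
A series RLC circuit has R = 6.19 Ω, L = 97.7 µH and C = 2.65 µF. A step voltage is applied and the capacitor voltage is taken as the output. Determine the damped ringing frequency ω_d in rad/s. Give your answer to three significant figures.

For a series RLC circuit (capacitor voltage as output), ω_n = 1/√(LC) = 1/√(97.7 µH · 2.65 µF) = 62100 rad/s.
ζ = (R/2)·√(C/L) = (6.19/2)·√(2.65 µF/97.7 µH) = 0.510.
ω_d = ω_n√(1−ζ²) = 53500 rad/s.

ω_d ≈ 53500 rad/s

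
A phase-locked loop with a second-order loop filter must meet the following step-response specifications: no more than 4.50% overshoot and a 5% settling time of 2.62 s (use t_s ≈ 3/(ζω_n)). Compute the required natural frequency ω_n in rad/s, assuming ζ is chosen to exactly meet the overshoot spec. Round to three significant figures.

Inverting the overshoot relation: ζ = |ln 0.0450|/√(π² + ln²0.0450) = 0.703.
From t_s ≈ 3/(ζω_n): ω_n = 3/(ζ·t_s) = 3/(0.703·2.62) = 1.63 rad/s.

ω_n ≈ 1.63 rad/s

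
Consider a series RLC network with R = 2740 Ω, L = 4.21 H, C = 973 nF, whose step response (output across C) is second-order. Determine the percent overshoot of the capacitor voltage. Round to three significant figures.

%OS ≈ 6.39%

For a series RLC circuit (capacitor voltage as output), ω_n = 1/√(LC) = 1/√(4.21 H · 973 nF) = 494 rad/s.
ζ = (R/2)·√(C/L) = (2740/2)·√(973 nF/4.21 H) = 0.659.
%OS = 100 e^{−πζ/√(1−ζ²)} with ζ = 0.659 gives 6.39%.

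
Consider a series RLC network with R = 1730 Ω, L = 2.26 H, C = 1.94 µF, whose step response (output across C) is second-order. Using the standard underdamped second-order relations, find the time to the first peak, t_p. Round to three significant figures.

t_p ≈ 0.0110 s

For a series RLC circuit (capacitor voltage as output), ω_n = 1/√(LC) = 1/√(2.26 H · 1.94 µF) = 478 rad/s.
ζ = (R/2)·√(C/L) = (1730/2)·√(1.94 µF/2.26 H) = 0.801.
ω_d = ω_n√(1−ζ²) = 286 rad/s. t_p = π/ω_d = 0.0110 s.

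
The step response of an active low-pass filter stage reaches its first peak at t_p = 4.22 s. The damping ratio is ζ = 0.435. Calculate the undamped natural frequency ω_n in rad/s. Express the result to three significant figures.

ω_n ≈ 0.827 rad/s

Peak time t_p = π/ω_d, so ω_d = π/t_p = π/4.22 = 0.744 rad/s.
ω_n = ω_d/√(1−ζ²) = 0.744/√0.811 = 0.827 rad/s.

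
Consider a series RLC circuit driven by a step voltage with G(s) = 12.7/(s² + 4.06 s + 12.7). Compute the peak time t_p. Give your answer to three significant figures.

t_p ≈ 1.07 s

ω_n = √12.7 = 3.56 rad/s; ζ = 4.06/(2·3.56) = 0.570.
ω_d = 3.56·√(1 − 0.570²) = 2.93 rad/s. Then t_p = π/ω_d = 1.07 s.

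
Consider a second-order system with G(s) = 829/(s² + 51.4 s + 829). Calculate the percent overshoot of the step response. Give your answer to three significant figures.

Matching coefficients with s² + 2ζω_n s + ω_n² gives ω_n² = 829 ⇒ ω_n = 28.8 rad/s, and ζ = 51.4/(2ω_n) = 0.893.
Overshoot: exp(−π·0.893/√(1−0.893²)) = 0.00199, i.e. 0.199%.

%OS ≈ 0.199%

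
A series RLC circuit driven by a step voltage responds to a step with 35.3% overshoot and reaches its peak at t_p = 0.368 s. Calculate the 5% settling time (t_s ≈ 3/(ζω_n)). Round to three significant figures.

ζ from %OS: ζ = |ln 0.353|/√(π²+ln²0.353) = 0.315.
t_p = π/ω_d ⇒ ω_d = 8.54 rad/s; then ω_n = ω_d/√(1−ζ²) = 8.99 rad/s.
t_s ≈ 3/(ζω_n) = 3/(0.315·8.99) = 1.06 s.

t_s ≈ 1.06 s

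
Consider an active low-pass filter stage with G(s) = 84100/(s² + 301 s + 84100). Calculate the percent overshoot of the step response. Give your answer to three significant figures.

%OS ≈ 14.8%

ω_n = √84100 = 290 rad/s; ζ = 301/(2·290) = 0.519.
Overshoot: exp(−π·0.519/√(1−0.519²)) = 0.148, i.e. 14.8%.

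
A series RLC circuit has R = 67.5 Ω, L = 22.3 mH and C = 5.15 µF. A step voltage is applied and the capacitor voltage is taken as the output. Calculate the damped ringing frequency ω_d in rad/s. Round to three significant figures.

ω_d ≈ 2530 rad/s

For a series RLC circuit (capacitor voltage as output), ω_n = 1/√(LC) = 1/√(22.3 mH · 5.15 µF) = 2950 rad/s.
ζ = (R/2)·√(C/L) = (67.5/2)·√(5.15 µF/22.3 mH) = 0.513.
The damped frequency ω_d = ω_n√(1−ζ²) = 2530 rad/s.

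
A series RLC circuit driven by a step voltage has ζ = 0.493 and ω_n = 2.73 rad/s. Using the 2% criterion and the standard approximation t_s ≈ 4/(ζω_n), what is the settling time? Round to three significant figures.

t_s ≈ 4/(ζω_n) = 4/(0.493 × 2.73) = 2.97 s.

t_s ≈ 2.97 s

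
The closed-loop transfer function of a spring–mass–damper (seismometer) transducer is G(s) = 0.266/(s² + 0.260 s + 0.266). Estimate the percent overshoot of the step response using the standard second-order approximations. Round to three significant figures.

%OS ≈ 44.1%

ω_n = √0.266 = 0.516 rad/s; ζ = 0.260/(2·0.516) = 0.252.
Overshoot: exp(−π·0.252/√(1−0.252²)) = 0.441, i.e. 44.1%.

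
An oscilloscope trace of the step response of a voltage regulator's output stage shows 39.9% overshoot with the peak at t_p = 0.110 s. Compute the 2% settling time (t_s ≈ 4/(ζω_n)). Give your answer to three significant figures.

t_s ≈ 0.479 s

From the overshoot, ζ = −ln(OS)/√(π²+ln²(OS)) = 0.281.
From t_p = π/ω_d, ω_d = π/0.110 = 28.6 rad/s, so ω_n = ω_d/√(1−ζ²) = 29.8 rad/s.
t_s ≈ 4/(ζω_n) = 4/(0.281·29.8) = 0.479 s.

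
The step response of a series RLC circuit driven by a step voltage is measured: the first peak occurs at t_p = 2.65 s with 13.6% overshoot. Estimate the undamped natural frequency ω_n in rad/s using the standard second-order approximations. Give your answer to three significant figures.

The overshoot fixes ζ = −ln(OS)/√(π²+ln²(OS)) = 0.536.
t_p = π/ω_d ⇒ ω_d = 1.19 rad/s; then ω_n = ω_d/√(1−ζ²) = 1.40 rad/s.

ω_n ≈ 1.40 rad/s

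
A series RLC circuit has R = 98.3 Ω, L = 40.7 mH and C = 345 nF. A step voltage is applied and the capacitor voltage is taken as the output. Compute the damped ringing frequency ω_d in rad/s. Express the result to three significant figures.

For a series RLC circuit (capacitor voltage as output), ω_n = 1/√(LC) = 1/√(40.7 mH · 345 nF) = 8440 rad/s.
ζ = (R/2)·√(C/L) = (98.3/2)·√(345 nF/40.7 mH) = 0.143.
ω_d = ω_n√(1−ζ²) = 8350 rad/s.

ω_d ≈ 8350 rad/s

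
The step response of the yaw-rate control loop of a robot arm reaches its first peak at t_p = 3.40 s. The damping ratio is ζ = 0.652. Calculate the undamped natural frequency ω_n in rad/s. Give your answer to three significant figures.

Peak time t_p = π/ω_d, so ω_d = π/t_p = π/3.40 = 0.924 rad/s.
ω_n = ω_d/√(1−ζ²) = 0.924/√0.575 = 1.22 rad/s.

ω_n ≈ 1.22 rad/s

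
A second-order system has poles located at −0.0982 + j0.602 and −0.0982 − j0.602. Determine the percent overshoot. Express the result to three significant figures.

|pole| = ω_n = √(0.0982² + 0.602²) = 0.610 rad/s; ζ = cos θ = σ/ω_n = 0.161.
%OS = 100 e^{−πζ/√(1−ζ²)} with ζ = 0.161 gives 59.9%.

%OS ≈ 59.9%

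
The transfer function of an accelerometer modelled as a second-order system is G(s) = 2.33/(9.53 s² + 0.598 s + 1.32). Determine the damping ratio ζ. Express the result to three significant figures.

ζ ≈ 0.0843

Dividing through by 9.53: denominator becomes s² + 0.06275 s + 0.1385.
So ω_n = √0.1385 = 0.372 rad/s and ζ = 0.06275/(2·0.372) = 0.0843.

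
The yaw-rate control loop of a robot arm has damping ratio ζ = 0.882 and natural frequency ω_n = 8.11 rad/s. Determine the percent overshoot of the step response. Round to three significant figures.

%OS ≈ 0.280%

For an underdamped second-order system, %OS = 100·exp(−πζ/√(1−ζ²)).
πζ/√(1−ζ²) = π·0.882/√(1−0.778) = 5.880, so %OS = 100·e^(−5.880) = 0.280%.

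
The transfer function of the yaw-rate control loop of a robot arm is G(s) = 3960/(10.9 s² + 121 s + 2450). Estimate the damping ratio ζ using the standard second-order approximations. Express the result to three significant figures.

Dividing through by 10.9: denominator becomes s² + 11.10 s + 224.8.
So ω_n = √224.8 = 15.0 rad/s and ζ = 11.10/(2·15.0) = 0.370.

ζ ≈ 0.370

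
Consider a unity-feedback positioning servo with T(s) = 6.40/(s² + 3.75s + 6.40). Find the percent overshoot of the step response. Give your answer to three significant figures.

%OS ≈ 3.12%

ω_n = √6.40 = 2.53 rad/s; ζ = 3.75/(2·2.53) = 0.741.
%OS = 100 e^{−πζ/√(1−ζ²)} with ζ = 0.741 gives 3.12%.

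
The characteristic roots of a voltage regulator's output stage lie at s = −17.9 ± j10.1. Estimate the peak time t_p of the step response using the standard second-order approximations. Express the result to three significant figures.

t_p ≈ 0.311 s

t_p = π/ω_d with ω_d = 10.1 (the imaginary part), so t_p = 0.311 s.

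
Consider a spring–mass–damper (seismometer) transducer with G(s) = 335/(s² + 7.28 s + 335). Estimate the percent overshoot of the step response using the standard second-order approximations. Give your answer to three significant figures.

%OS ≈ 52.9%

ω_n = √335 = 18.3 rad/s; ζ = 7.28/(2·18.3) = 0.199.
%OS = 100 e^{−πζ/√(1−ζ²)} with ζ = 0.199 gives 52.9%.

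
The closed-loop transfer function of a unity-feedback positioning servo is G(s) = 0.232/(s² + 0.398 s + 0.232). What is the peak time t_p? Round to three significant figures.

t_p ≈ 7.16 s

Comparing the denominator to s² + 2ζω_n s + ω_n²: ω_n = √0.232 = 0.482 rad/s, and 2ζω_n = 0.398 so ζ = 0.398/(2·0.482) = 0.413.
The damped frequency ω_d = ω_n√(1−ζ²) = 0.439 rad/s. Then t_p = π/ω_d = 7.16 s.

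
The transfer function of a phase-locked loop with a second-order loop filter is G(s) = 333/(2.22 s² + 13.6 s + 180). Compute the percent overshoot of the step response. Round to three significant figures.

Dividing through by 2.22: denominator becomes s² + 6.126 s + 81.08.
So ω_n = √81.08 = 9.00 rad/s and ζ = 6.126/(2·9.00) = 0.340.
%OS = 100·exp(−πζ/√(1−ζ²)) = 32.1%.

%OS ≈ 32.1%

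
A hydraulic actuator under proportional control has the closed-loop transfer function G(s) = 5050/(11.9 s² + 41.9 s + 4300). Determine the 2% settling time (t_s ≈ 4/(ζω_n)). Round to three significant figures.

t_s ≈ 2.27 s

Dividing through by 11.9: denominator becomes s² + 3.521 s + 361.3.
So ω_n = √361.3 = 19.0 rad/s and ζ = 3.521/(2·19.0) = 0.0926.
t_s ≈ 4/(ζω_n) = 2.27 s.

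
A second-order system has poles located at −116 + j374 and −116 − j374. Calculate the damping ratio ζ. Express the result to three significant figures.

The poles are at −σ ± jω_d with σ = 116 and ω_d = 374, so ω_n = √(σ²+ω_d²) = 392 rad/s and ζ = σ/ω_n = 0.296.

ζ ≈ 0.296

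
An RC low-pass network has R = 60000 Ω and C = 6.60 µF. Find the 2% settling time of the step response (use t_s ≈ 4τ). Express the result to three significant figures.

t_s ≈ 1.58 s

τ = RC = 60000 × 6.60 µF = 0.396 s.
t_s ≈ 4τ = 1.58 s.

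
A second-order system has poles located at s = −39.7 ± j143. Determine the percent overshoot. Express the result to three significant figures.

|pole| = ω_n = √(39.7² + 143²) = 148 rad/s; ζ = cos θ = σ/ω_n = 0.268.
%OS = 100·exp(−πζ/√(1−ζ²)) = 41.8%.

%OS ≈ 41.8%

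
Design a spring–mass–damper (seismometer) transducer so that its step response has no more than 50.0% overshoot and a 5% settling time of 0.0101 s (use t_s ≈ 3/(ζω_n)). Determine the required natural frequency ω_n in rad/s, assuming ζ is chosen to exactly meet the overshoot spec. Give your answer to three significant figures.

ω_n ≈ 1380 rad/s

Inverting the overshoot relation: ζ = |ln 0.500|/√(π² + ln²0.500) = 0.215.
From t_s ≈ 3/(ζω_n): ω_n = 3/(ζ·t_s) = 3/(0.215·0.0101) = 1380 rad/s.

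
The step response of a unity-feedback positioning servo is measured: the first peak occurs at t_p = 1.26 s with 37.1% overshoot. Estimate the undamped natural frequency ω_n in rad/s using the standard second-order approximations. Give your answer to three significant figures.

ω_n ≈ 2.61 rad/s

From the overshoot, ζ = −ln(OS)/√(π²+ln²(OS)) = 0.301.
From t_p = π/ω_d, ω_d = π/1.26 = 2.49 rad/s, so ω_n = ω_d/√(1−ζ²) = 2.61 rad/s.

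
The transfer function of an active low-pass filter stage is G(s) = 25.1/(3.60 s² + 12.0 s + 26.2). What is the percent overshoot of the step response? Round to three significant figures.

%OS ≈ 8.47%

Dividing through by 3.60: denominator becomes s² + 3.333 s + 7.278.
So ω_n = √7.278 = 2.70 rad/s and ζ = 3.333/(2·2.70) = 0.618.
%OS = 100·exp(−πζ/√(1−ζ²)) = 8.47%.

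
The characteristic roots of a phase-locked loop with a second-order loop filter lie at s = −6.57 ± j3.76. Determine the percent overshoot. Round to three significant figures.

With σ = 6.57, ω_d = 3.76: ω_n = √(σ²+ω_d²) = 7.57 rad/s, ζ = σ/ω_n = 0.868.
Overshoot: exp(−π·0.868/√(1−0.868²)) = 0.00413, i.e. 0.413%.

%OS ≈ 0.413%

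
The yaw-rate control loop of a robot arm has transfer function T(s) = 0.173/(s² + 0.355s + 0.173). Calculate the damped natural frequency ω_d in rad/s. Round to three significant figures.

Comparing the denominator to s² + 2ζω_n s + ω_n²: ω_n = √0.173 = 0.416 rad/s, and 2ζω_n = 0.355 so ζ = 0.355/(2·0.416) = 0.427.
ω_d = ω_n√(1−ζ²) = 0.376 rad/s.

ω_d ≈ 0.376 rad/s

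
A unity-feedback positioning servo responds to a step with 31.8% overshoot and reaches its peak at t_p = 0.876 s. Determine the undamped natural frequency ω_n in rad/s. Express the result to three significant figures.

ω_n ≈ 3.82 rad/s

The overshoot fixes ζ = −ln(OS)/√(π²+ln²(OS)) = 0.343.
From t_p = π/ω_d, ω_d = π/0.876 = 3.59 rad/s, so ω_n = ω_d/√(1−ζ²) = 3.82 rad/s.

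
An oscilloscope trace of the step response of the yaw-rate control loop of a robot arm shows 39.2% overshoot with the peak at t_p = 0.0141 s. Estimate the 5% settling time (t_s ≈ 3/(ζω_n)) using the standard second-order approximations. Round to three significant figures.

t_s ≈ 0.0452 s

The overshoot fixes ζ = −ln(OS)/√(π²+ln²(OS)) = 0.286.
t_p = π/ω_d ⇒ ω_d = 223 rad/s; then ω_n = ω_d/√(1−ζ²) = 232 rad/s.
t_s ≈ 3/(ζω_n) = 3/(0.286·232) = 0.0452 s.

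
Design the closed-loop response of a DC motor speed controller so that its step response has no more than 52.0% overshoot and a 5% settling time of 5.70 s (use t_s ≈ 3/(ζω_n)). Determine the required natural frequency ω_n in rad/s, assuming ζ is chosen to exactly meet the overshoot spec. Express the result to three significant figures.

ω_n ≈ 2.58 rad/s

From %OS = 100·exp(−πζ/√(1−ζ²)), invert to get ζ = −ln(OS)/√(π² + ln²(OS)) with OS = 0.520.
−ln 0.520 = 0.6539, so ζ = 0.6539/√(π² + 0.4276) = 0.204.
From t_s ≈ 3/(ζω_n): ω_n = 3/(ζ·t_s) = 3/(0.204·5.70) = 2.58 rad/s.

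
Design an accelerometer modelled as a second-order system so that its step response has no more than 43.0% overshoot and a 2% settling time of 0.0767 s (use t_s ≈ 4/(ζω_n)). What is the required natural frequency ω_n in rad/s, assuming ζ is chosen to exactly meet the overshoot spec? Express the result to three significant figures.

From %OS = 100·exp(−πζ/√(1−ζ²)), invert to get ζ = −ln(OS)/√(π² + ln²(OS)) with OS = 0.430.
−ln 0.430 = 0.8440, so ζ = 0.8440/√(π² + 0.7123) = 0.259.
From t_s ≈ 4/(ζω_n): ω_n = 4/(ζ·t_s) = 4/(0.259·0.0767) = 201 rad/s.

ω_n ≈ 201 rad/s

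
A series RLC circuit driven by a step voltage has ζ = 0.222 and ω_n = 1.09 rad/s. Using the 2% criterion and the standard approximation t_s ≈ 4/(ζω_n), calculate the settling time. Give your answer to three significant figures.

t_s ≈ 16.5 s

t_s ≈ 4/(ζω_n) = 4/(0.222 × 1.09) = 16.5 s.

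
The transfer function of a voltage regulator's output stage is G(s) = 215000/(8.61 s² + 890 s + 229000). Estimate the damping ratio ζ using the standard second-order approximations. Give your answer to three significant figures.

Dividing through by 8.61: denominator becomes s² + 103.4 s + 26600.
So ω_n = √26600 = 163 rad/s and ζ = 103.4/(2·163) = 0.317.

ζ ≈ 0.317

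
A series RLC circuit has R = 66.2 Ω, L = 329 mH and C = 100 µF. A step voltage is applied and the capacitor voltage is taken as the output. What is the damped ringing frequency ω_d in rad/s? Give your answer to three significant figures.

For a series RLC circuit (capacitor voltage as output), ω_n = 1/√(LC) = 1/√(329 mH · 100 µF) = 174 rad/s.
ζ = (R/2)·√(C/L) = (66.2/2)·√(100 µF/329 mH) = 0.577.
ω_d = ω_n√(1−ζ²) = 142 rad/s.

ω_d ≈ 142 rad/s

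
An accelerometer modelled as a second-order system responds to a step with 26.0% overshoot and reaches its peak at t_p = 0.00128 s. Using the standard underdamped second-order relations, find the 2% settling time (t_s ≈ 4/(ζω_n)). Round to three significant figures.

t_s ≈ 0.00380 s

The overshoot fixes ζ = −ln(OS)/√(π²+ln²(OS)) = 0.394.
From t_p = π/ω_d, ω_d = π/0.00128 = 2450 rad/s, so ω_n = ω_d/√(1−ζ²) = 2670 rad/s.
t_s ≈ 4/(ζω_n) = 4/(0.394·2670) = 0.00380 s.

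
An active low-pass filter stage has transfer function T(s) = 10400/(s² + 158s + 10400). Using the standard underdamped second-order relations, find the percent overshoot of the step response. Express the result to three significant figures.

Matching coefficients with s² + 2ζω_n s + ω_n² gives ω_n² = 10400 ⇒ ω_n = 102 rad/s, and ζ = 158/(2ω_n) = 0.775.
%OS = 100·exp(−πζ/√(1−ζ²)) = 2.13%.

%OS ≈ 2.13%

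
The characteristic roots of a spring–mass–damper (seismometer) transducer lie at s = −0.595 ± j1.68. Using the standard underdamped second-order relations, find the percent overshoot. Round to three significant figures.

The poles are at −σ ± jω_d with σ = 0.595 and ω_d = 1.68, so ω_n = √(σ²+ω_d²) = 1.78 rad/s and ζ = σ/ω_n = 0.334.
Overshoot: exp(−π·0.334/√(1−0.334²)) = 0.329, i.e. 32.9%.

%OS ≈ 32.9%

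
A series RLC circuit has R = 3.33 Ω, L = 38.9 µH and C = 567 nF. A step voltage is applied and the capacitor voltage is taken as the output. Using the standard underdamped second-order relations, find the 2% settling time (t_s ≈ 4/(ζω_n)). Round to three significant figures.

For a series RLC circuit (capacitor voltage as output), ω_n = 1/√(LC) = 1/√(38.9 µH · 567 nF) = 213000 rad/s.
ζ = (R/2)·√(C/L) = (3.33/2)·√(567 nF/38.9 µH) = 0.201.
t_s ≈ 4/(ζω_n) = 0.0000935 s.

t_s ≈ 0.0000935 s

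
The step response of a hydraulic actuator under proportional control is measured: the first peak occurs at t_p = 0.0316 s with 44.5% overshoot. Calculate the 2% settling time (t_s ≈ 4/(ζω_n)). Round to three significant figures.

ζ from %OS: ζ = |ln 0.445|/√(π²+ln²0.445) = 0.250.
From t_p = π/ω_d, ω_d = π/0.0316 = 99.4 rad/s, so ω_n = ω_d/√(1−ζ²) = 103 rad/s.
t_s ≈ 4/(ζω_n) = 4/(0.250·103) = 0.156 s.

t_s ≈ 0.156 s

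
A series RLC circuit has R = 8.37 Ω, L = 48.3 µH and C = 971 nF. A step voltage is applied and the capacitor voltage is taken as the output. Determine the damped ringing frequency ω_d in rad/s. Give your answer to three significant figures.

ω_d ≈ 118000 rad/s

For a series RLC circuit (capacitor voltage as output), ω_n = 1/√(LC) = 1/√(48.3 µH · 971 nF) = 146000 rad/s.
ζ = (R/2)·√(C/L) = (8.37/2)·√(971 nF/48.3 µH) = 0.593.
ω_d = 146000·√(1 − 0.593²) = 118000 rad/s.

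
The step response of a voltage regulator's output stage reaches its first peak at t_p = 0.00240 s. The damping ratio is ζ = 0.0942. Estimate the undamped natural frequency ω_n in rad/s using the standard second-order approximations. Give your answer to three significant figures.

ω_n ≈ 1310 rad/s

Peak time t_p = π/ω_d, so ω_d = π/t_p = π/0.00240 = 1310 rad/s.
ω_n = ω_d/√(1−ζ²) = 1310/√0.991 = 1310 rad/s.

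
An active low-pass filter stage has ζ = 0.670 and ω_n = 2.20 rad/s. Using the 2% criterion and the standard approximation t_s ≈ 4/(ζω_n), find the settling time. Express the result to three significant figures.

t_s ≈ 4/(ζω_n) = 4/(0.670 × 2.20) = 2.71 s.

t_s ≈ 2.71 s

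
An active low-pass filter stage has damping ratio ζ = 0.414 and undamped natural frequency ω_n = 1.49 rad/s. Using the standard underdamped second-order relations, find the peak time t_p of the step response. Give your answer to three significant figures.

The damped frequency is ω_d = ω_n√(1−ζ²) = 1.49·√(1−0.171) = 1.36 rad/s.
Peak time t_p = π/ω_d = π/1.36 = 2.32 s.

t_p ≈ 2.32 s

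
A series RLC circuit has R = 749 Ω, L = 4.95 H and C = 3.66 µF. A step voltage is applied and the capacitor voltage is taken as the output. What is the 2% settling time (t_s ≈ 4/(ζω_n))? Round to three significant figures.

t_s ≈ 0.0529 s

For a series RLC circuit (capacitor voltage as output), ω_n = 1/√(LC) = 1/√(4.95 H · 3.66 µF) = 235 rad/s.
ζ = (R/2)·√(C/L) = (749/2)·√(3.66 µF/4.95 H) = 0.322.
t_s ≈ 4/(ζω_n) = 0.0529 s.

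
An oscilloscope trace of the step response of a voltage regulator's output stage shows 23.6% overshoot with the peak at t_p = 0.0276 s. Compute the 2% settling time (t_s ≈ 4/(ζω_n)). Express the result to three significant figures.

ζ from %OS: ζ = |ln 0.236|/√(π²+ln²0.236) = 0.418.
From t_p = π/ω_d, ω_d = π/0.0276 = 114 rad/s, so ω_n = ω_d/√(1−ζ²) = 125 rad/s.
t_s ≈ 4/(ζω_n) = 4/(0.418·125) = 0.0765 s.

t_s ≈ 0.0765 s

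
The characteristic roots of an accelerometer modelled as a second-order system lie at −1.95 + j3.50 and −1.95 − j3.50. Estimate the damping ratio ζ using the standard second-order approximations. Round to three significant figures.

ζ ≈ 0.487

With σ = 1.95, ω_d = 3.50: ω_n = √(σ²+ω_d²) = 4.01 rad/s, ζ = σ/ω_n = 0.487.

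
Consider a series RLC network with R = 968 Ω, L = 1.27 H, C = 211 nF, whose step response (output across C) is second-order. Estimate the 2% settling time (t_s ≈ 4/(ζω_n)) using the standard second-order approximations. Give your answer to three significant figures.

For a series RLC circuit (capacitor voltage as output), ω_n = 1/√(LC) = 1/√(1.27 H · 211 nF) = 1930 rad/s.
ζ = (R/2)·√(C/L) = (968/2)·√(211 nF/1.27 H) = 0.197.
t_s ≈ 4/(ζω_n) = 0.0105 s.

t_s ≈ 0.0105 s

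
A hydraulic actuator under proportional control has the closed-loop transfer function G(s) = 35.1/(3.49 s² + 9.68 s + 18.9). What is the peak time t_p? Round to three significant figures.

t_p ≈ 1.68 s

Dividing through by 3.49: denominator becomes s² + 2.774 s + 5.415.
So ω_n = √5.415 = 2.33 rad/s and ζ = 2.774/(2·2.33) = 0.596.
ω_d = 2.33·√(1 − 0.596²) = 1.87 rad/s. t_p = π/ω_d = 1.68 s.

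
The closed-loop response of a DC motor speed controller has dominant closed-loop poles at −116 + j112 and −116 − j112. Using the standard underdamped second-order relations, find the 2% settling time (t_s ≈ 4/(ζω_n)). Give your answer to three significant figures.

t_s ≈ 0.0345 s

For poles at −σ ± jω_d, ζω_n = σ = 116, so t_s ≈ 4/σ = 0.0345 s.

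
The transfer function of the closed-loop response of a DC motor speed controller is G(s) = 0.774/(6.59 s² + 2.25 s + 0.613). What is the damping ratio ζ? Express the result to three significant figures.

Dividing through by 6.59: denominator becomes s² + 0.3414 s + 0.09302.
So ω_n = √0.09302 = 0.305 rad/s and ζ = 0.3414/(2·0.305) = 0.560.

ζ ≈ 0.560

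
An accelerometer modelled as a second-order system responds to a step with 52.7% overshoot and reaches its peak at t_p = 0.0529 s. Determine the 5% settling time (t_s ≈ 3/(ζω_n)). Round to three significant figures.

t_s ≈ 0.248 s

From the overshoot, ζ = −ln(OS)/√(π²+ln²(OS)) = 0.200.
From t_p = π/ω_d, ω_d = π/0.0529 = 59.4 rad/s, so ω_n = ω_d/√(1−ζ²) = 60.6 rad/s.
t_s ≈ 3/(ζω_n) = 3/(0.200·60.6) = 0.248 s.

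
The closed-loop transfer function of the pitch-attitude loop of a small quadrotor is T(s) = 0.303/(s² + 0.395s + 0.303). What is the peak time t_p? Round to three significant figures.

t_p ≈ 6.11 s

ω_n = √0.303 = 0.550 rad/s; ζ = 0.395/(2·0.550) = 0.359.
ω_d = ω_n√(1−ζ²) = 0.514 rad/s. Then t_p = π/ω_d = 6.11 s.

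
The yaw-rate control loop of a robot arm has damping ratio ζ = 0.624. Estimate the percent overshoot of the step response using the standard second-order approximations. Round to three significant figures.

%OS ≈ 8.14%

For an underdamped second-order system, %OS = 100·exp(−πζ/√(1−ζ²)).
πζ/√(1−ζ²) = π·0.624/√(1−0.389) = 2.509, so %OS = 100·e^(−2.509) = 8.14%.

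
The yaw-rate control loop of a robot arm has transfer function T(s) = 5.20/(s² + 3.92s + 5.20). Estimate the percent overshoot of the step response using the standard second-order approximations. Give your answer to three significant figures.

%OS ≈ 0.508%

Matching coefficients with s² + 2ζω_n s + ω_n² gives ω_n² = 5.20 ⇒ ω_n = 2.28 rad/s, and ζ = 3.92/(2ω_n) = 0.860.
%OS = 100 e^{−πζ/√(1−ζ²)} with ζ = 0.860 gives 0.508%.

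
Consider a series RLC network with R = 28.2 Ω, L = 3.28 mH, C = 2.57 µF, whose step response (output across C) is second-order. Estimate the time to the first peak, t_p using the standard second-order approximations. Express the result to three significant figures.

For a series RLC circuit (capacitor voltage as output), ω_n = 1/√(LC) = 1/√(3.28 mH · 2.57 µF) = 10900 rad/s.
ζ = (R/2)·√(C/L) = (28.2/2)·√(2.57 µF/3.28 mH) = 0.395.
The damped frequency ω_d = ω_n√(1−ζ²) = 10000 rad/s. t_p = π/ω_d = 0.000314 s.

t_p ≈ 0.000314 s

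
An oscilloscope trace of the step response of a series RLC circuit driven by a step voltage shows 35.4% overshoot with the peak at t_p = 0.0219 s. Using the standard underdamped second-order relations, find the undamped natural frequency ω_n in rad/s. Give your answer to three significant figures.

From the overshoot, ζ = −ln(OS)/√(π²+ln²(OS)) = 0.314.
From t_p = π/ω_d, ω_d = π/0.0219 = 143 rad/s, so ω_n = ω_d/√(1−ζ²) = 151 rad/s.

ω_n ≈ 151 rad/s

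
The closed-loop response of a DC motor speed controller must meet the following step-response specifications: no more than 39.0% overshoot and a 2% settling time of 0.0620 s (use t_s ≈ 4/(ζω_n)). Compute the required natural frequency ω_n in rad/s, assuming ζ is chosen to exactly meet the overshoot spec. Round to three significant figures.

From %OS = 100·exp(−πζ/√(1−ζ²)), invert to get ζ = −ln(OS)/√(π² + ln²(OS)) with OS = 0.390.
−ln 0.390 = 0.9416, so ζ = 0.9416/√(π² + 0.8866) = 0.287.
From t_s ≈ 4/(ζω_n): ω_n = 4/(ζ·t_s) = 4/(0.287·0.0620) = 225 rad/s.

ω_n ≈ 225 rad/s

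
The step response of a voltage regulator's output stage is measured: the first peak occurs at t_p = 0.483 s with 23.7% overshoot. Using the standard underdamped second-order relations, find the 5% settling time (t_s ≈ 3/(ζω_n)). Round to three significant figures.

t_s ≈ 1.01 s

From the overshoot, ζ = −ln(OS)/√(π²+ln²(OS)) = 0.417.
From t_p = π/ω_d, ω_d = π/0.483 = 6.50 rad/s, so ω_n = ω_d/√(1−ζ²) = 7.15 rad/s.
t_s ≈ 3/(ζω_n) = 3/(0.417·7.15) = 1.01 s.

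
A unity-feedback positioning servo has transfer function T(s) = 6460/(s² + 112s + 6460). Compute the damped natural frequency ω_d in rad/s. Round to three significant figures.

ω_d ≈ 57.7 rad/s

Matching coefficients with s² + 2ζω_n s + ω_n² gives ω_n² = 6460 ⇒ ω_n = 80.4 rad/s, and ζ = 112/(2ω_n) = 0.697.
The damped frequency ω_d = ω_n√(1−ζ²) = 57.7 rad/s.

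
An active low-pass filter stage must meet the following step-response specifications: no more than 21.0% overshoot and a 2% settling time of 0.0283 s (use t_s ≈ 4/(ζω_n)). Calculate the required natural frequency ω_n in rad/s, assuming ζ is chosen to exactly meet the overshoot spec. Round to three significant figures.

ζ = −ln(OS)/√(π² + (ln OS)²). With OS = 0.210, ln OS = −1.561 and ζ = 1.561/3.508 = 0.445.
From t_s ≈ 4/(ζω_n): ω_n = 4/(ζ·t_s) = 4/(0.445·0.0283) = 318 rad/s.

ω_n ≈ 318 rad/s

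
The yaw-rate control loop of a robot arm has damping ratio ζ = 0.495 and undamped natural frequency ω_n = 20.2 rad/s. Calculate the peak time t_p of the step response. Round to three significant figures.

t_p ≈ 0.179 s

The damped frequency is ω_d = ω_n√(1−ζ²) = 20.2·√(1−0.245) = 17.6 rad/s.
Peak time t_p = π/ω_d = π/17.6 = 0.179 s.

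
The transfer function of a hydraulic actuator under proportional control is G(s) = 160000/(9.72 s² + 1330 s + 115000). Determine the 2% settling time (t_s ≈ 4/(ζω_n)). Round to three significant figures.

Dividing through by 9.72: denominator becomes s² + 136.8 s + 11830.
So ω_n = √11830 = 109 rad/s and ζ = 136.8/(2·109) = 0.629.
t_s ≈ 4/(ζω_n) = 0.0585 s.

t_s ≈ 0.0585 s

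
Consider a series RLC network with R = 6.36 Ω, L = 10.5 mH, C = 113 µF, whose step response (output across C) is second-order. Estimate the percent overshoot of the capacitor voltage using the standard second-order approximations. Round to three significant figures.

%OS ≈ 33.4%

For a series RLC circuit (capacitor voltage as output), ω_n = 1/√(LC) = 1/√(10.5 mH · 113 µF) = 918 rad/s.
ζ = (R/2)·√(C/L) = (6.36/2)·√(113 µF/10.5 mH) = 0.330.
Overshoot: exp(−π·0.330/√(1−0.330²)) = 0.334, i.e. 33.4%.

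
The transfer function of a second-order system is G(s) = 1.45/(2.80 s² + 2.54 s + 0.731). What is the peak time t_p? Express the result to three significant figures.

Dividing through by 2.80: denominator becomes s² + 0.9071 s + 0.2611.
So ω_n = √0.2611 = 0.511 rad/s and ζ = 0.9071/(2·0.511) = 0.888.
The damped frequency ω_d = ω_n√(1−ζ²) = 0.235 rad/s. t_p = π/ω_d = 13.4 s.

t_p ≈ 13.4 s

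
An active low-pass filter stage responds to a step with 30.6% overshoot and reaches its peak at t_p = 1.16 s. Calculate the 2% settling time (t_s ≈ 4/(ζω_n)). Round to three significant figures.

ζ from %OS: ζ = |ln 0.306|/√(π²+ln²0.306) = 0.353.
From t_p = π/ω_d, ω_d = π/1.16 = 2.71 rad/s, so ω_n = ω_d/√(1−ζ²) = 2.89 rad/s.
t_s ≈ 4/(ζω_n) = 4/(0.353·2.89) = 3.92 s.

t_s ≈ 3.92 s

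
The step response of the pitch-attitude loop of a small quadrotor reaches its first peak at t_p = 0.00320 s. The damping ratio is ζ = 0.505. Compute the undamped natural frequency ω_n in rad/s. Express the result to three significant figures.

Peak time t_p = π/ω_d, so ω_d = π/t_p = π/0.00320 = 982 rad/s.
ω_n = ω_d/√(1−ζ²) = 982/√0.745 = 1140 rad/s.

ω_n ≈ 1140 rad/s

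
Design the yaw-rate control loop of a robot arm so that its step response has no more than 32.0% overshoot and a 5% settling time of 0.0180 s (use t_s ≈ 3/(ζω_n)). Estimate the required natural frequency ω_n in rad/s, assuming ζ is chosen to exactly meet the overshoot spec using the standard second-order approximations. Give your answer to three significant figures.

From %OS = 100·exp(−πζ/√(1−ζ²)), invert to get ζ = −ln(OS)/√(π² + ln²(OS)) with OS = 0.320.
−ln 0.320 = 1.139, so ζ = 1.139/√(π² + 1.298) = 0.341.
From t_s ≈ 3/(ζω_n): ω_n = 3/(ζ·t_s) = 3/(0.341·0.0180) = 489 rad/s.

ω_n ≈ 489 rad/s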